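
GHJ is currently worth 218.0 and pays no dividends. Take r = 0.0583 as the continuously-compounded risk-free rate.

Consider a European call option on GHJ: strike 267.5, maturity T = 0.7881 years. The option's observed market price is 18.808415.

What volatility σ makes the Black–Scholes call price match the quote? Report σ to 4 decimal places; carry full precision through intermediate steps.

At σ = 0.4128 the Black–Scholes value reproduces the quote:
σ√T = 0.4128·√0.7881 = 0.366463
d₁ = (ln(S/K) + (r+σ²/2)T) / (σ√T) = (ln(218.0/267.5) + (0.0583+0.4128²/2)·0.7881) / 0.366463 = (-0.204625 + 0.113094) / 0.366463 = -0.249768
d₂ = d₁ − σ√T = -0.249768 − 0.366463 = -0.616231
e^{−rT} = 0.955093
N(d₁) = 0.401384,  N(d₂) = 0.268871
V = S·N(d₁) − K·e^{−rT}·N(d₂) = 87.501609 − 68.693194 = 18.808415 (the quoted price), and the Black–Scholes price is strictly increasing in σ, so σ is unique

sigma = 0.4128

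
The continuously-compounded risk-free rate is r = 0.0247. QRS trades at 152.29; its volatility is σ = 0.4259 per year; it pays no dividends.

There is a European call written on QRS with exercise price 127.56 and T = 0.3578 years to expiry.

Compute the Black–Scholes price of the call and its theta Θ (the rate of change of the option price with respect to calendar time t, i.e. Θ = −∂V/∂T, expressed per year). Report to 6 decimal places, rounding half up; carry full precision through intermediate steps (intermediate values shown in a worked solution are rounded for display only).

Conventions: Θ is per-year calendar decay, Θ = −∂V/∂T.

price = 30.627315
Θ = -17.242907

σ√T = 0.4259·√0.3578 = 0.254758
d₁ = (ln(S/K) + (r+σ²/2)T) / (σ√T) = (ln(152.29/127.56) + (0.0247+0.4259²/2)·0.3578) / 0.254758 = (0.177200 + 0.041288) / 0.254758 = 0.857631
d₂ = d₁ − σ√T = 0.857631 − 0.254758 = 0.602873
e^{−rT} = 0.991201
N(d₁) = 0.804452,  N(d₂) = 0.726703
Call price V = S·N(d₁) − K·e^{−rT}·N(d₂) = 122.509957 − 91.882642 = 30.627315
φ(d₁) = (1/√(2π))·e^{−d₁²/2} = 0.276180
Θ = −S·φ(d₁)·σ/(2√T) − r·K·e^{−rT}·N(d₂) = −14.973405 − 2.269501 = -17.242907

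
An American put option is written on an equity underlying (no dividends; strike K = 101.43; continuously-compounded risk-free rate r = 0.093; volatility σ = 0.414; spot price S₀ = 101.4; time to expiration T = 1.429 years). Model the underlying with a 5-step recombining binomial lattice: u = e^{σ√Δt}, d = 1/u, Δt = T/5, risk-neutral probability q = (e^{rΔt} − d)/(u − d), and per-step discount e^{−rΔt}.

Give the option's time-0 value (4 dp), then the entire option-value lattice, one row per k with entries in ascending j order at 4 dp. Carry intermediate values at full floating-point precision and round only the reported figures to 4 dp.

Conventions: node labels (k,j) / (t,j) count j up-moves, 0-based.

Δt=0.28580  u=1.24773  d=0.80146  q=0.50525  discount=0.97377
step 5 (expiry): payoffs max(K−S,0) = 67.8998 49.2293 20.1624 0.0000 0.0000 0.0000
k=4: (k=4,j=0): S=41.8366, K−S=59.5934, hold=56.9330 ⇒ V=59.5934 exercise | (k=4,j=1): S=65.1324, K−S=36.2976, hold=33.6372 ⇒ V=36.2976 exercise | (k=4,j=2): S=101.4000, K−S=0.0300, hold=9.7137 ⇒ V=9.7137 continue | (k=4,j=3): S=157.8625, K−S=0.0000, hold=0.0000 ⇒ V=0.0000 continue | (k=4,j=4): S=245.7648, K−S=0.0000, hold=0.0000 ⇒ V=0.0000 continue
k=3: (k=3,j=0): S=52.2007, K−S=49.2293, hold=46.5688 ⇒ V=49.2293 exercise | (k=3,j=1): S=81.2676, K−S=20.1624, hold=22.2663 ⇒ V=22.2663 continue | (k=3,j=2): S=126.5198, K−S=0.0000, hold=4.6798 ⇒ V=4.6798 continue | (k=3,j=3): S=196.9696, K−S=0.0000, hold=0.0000 ⇒ V=0.0000 continue
k=2: (k=2,j=0): S=65.1324, K−S=36.2976, hold=34.6723 ⇒ V=36.2976 exercise | (k=2,j=1): S=101.4000, K−S=0.0300, hold=13.0297 ⇒ V=13.0297 continue | (k=2,j=2): S=157.8625, K−S=0.0000, hold=2.2546 ⇒ V=2.2546 continue
k=1: (k=1,j=0): S=81.2676, K−S=20.1624, hold=23.8978 ⇒ V=23.8978 continue | (k=1,j=1): S=126.5198, K−S=0.0000, hold=7.3866 ⇒ V=7.3866 continue
k=0: (k=0,j=0): S=101.4000, K−S=0.0300, hold=15.1475 ⇒ V=15.1475 continue

price = 15.1475
tree:
15.1475
23.8978 7.3866
36.2976 13.0297 2.2546
49.2293 22.2663 4.6798 0.0000
59.5934 36.2976 9.7137 0.0000 0.0000
67.8998 49.2293 20.1624 0.0000 0.0000 0.0000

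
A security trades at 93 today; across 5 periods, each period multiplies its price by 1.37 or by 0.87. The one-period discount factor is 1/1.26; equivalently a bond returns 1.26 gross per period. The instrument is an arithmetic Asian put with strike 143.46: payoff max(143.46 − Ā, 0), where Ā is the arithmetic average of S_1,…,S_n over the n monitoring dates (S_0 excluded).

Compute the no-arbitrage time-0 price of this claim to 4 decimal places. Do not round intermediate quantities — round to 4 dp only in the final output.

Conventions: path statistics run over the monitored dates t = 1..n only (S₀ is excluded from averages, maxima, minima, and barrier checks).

price = 1.5081

Under the martingale measure an up-move has probability p* = 0.7800; value the claim as the probability-weighted average of per-path payoffs, discounted 5 periods at R = 1.26.
Enumerate all 2^5 = 32 price paths (U = up ×1.37, D = down ×0.87); each path with k up-moves has probability p*^k·(1−p*)^(5−k).
DDDDD: Ā=62.4350, payoff=81.0250, prob=0.000515
UDDDD: Ā=98.3172, payoff=45.1428, prob=0.001827
DUDDD: Ā=89.0172, payoff=54.4428, prob=0.001827
UUDDD: Ā=140.1765, payoff=3.2835, prob=0.006478
DDUDD: Ā=80.9262, payoff=62.5338, prob=0.001827
UDUDD: Ā=127.4355, payoff=16.0245, prob=0.006478
DUUDD: Ā=118.1355, payoff=25.3245, prob=0.006478
UUUDD: Ā=186.0295, payoff=0.0000, prob=0.022968
DDDUD: Ā=73.8870, payoff=69.5730, prob=0.001827
UDDUD: Ā=116.3509, payoff=27.1091, prob=0.006478
DUDUD: Ā=107.0509, payoff=36.4091, prob=0.006478
UUDUD: Ā=168.5744, payoff=0.0000, prob=0.022968
DDUUD: Ā=98.9599, payoff=44.5001, prob=0.006478
UDUUD: Ā=155.8334, payoff=0.0000, prob=0.022968
DUUUD: Ā=146.5334, payoff=0.0000, prob=0.022968
UUUUD: Ā=230.7479, payoff=0.0000, prob=0.081433
DDDDU: Ā=67.7630, payoff=75.6970, prob=0.001827
UDDDU: Ā=106.7072, payoff=36.7528, prob=0.006478
DUDDU: Ā=97.4072, payoff=46.0528, prob=0.006478
UUDDU: Ā=153.3884, payoff=0.0000, prob=0.022968
DDUDU: Ā=89.3162, payoff=54.1438, prob=0.006478
UDUDU: Ā=140.6474, payoff=2.8126, prob=0.022968
DUUDU: Ā=131.3474, payoff=12.1126, prob=0.022968
UUUDU: Ā=206.8343, payoff=0.0000, prob=0.081433
DDDUU: Ā=82.2770, payoff=61.1830, prob=0.006478
UDDUU: Ā=129.5627, payoff=13.8973, prob=0.022968
DUDUU: Ā=120.2627, payoff=23.1973, prob=0.022968
UUDUU: Ā=189.3792, payoff=0.0000, prob=0.081433
DDUUU: Ā=112.1717, payoff=31.2883, prob=0.022968
UDUUU: Ā=176.6382, payoff=0.0000, prob=0.081433
DUUUU: Ā=167.3382, payoff=0.0000, prob=0.081433
UUUUU: Ā=263.5095, payoff=0.0000, prob=0.288717
Price = Σ prob·payoff / R^5 = 4.789327 / 3.175797 = 1.5081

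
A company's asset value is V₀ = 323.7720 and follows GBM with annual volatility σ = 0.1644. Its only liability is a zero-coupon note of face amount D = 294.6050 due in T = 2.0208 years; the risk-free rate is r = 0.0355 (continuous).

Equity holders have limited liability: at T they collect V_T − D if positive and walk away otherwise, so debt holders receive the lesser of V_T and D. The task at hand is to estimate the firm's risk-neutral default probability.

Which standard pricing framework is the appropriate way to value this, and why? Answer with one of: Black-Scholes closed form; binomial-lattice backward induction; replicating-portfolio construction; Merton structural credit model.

Key observation: the asked-for credit quantity lives on the firm's capital structure — asset value, asset volatility, debt face 294.6050 — which is the structural model's domain.

framework: Merton structural credit model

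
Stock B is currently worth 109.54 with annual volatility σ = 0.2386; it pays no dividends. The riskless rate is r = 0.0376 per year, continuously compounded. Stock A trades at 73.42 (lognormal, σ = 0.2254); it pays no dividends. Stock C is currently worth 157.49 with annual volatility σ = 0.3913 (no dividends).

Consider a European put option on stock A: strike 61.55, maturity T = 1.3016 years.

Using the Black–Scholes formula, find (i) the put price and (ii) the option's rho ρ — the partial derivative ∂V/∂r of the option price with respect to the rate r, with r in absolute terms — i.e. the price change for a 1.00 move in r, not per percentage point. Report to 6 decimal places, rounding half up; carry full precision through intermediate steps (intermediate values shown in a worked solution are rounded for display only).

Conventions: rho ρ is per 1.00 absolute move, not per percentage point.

price = 1.760866
ρ = -17.346201

σ√T = 0.2254·√1.3016 = 0.257154
d₁ = (ln(S/K) + (r+σ²/2)T) / (σ√T) = (ln(73.42/61.55) + (0.0376+0.2254²/2)·1.3016) / 0.257154 = (0.176347 + 0.082004) / 0.257154 = 1.004655
d₂ = d₁ − σ√T = 1.004655 − 0.257154 = 0.747501
e^{−rT} = 0.952238
N(−d₁) = 0.157532,  N(−d₂) = 0.227381
Put price V = K·e^{−rT}·N(−d₂) − S·N(−d₁) = 13.326829 − 11.565964 = 1.760866
ρ = −K·T·e^{−rT}·N(−d₂) = -17.346201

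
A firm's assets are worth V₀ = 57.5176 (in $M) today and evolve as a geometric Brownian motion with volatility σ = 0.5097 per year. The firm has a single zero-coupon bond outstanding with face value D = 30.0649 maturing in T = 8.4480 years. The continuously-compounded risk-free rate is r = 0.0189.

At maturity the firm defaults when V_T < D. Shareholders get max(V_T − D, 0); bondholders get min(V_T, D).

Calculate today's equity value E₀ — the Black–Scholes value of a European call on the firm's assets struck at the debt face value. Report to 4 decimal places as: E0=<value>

E0=40.9824

With assets at 57.5176 and a single debt payment of 30.0649 at 8.4480 years:
d₁ = [ln(V₀/D) + (r + σ²/2)T] / (σ√T)
   = [ln(57.5176/30.0649) + (0.0189 + 0.5·0.5097²)·8.4480] / (0.5097·√8.4480)
   = [0.648733 + 1.257037] / 1.481466 = 1.286409
d₂ = d₁ − σ√T = 1.286409 − 1.481466 = -0.195057
N(d₁) = 0.900850,  N(d₂) = 0.422674,  e^(−rT) = 0.852427
E₀ = V₀·N(d₁) − D·e^(−rT)·N(d₂)
   = 57.5176·0.900850 − 30.0649·0.852427·0.422674 = 40.982361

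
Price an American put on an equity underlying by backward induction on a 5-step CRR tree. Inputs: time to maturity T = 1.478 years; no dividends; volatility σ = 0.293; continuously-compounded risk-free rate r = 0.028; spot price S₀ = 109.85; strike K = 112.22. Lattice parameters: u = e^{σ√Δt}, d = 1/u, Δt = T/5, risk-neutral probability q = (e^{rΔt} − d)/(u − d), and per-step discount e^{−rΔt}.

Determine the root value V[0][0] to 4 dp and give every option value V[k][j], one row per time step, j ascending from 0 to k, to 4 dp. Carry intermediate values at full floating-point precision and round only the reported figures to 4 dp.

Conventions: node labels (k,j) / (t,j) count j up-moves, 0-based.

Δt=0.29560  u=1.17269  d=0.85274  q=0.48623  discount=0.99176
step 5 (expiry): payoffs max(K−S,0) = 62.6885 44.1041 18.5466 0.0000 0.0000 0.0000
k=4: (k=4,j=0): S=58.0851, K−S=54.1349, hold=53.2099 ⇒ V=54.1349 exercise | (k=4,j=1): S=79.8790, K−S=32.3410, hold=31.4160 ⇒ V=32.3410 exercise | (k=4,j=2): S=109.8500, K−S=2.3700, hold=9.4501 ⇒ V=9.4501 continue | (k=4,j=3): S=151.0663, K−S=0.0000, hold=0.0000 ⇒ V=0.0000 continue | (k=4,j=4): S=207.7472, K−S=0.0000, hold=0.0000 ⇒ V=0.0000 continue
k=3: (k=3,j=0): S=68.1159, K−S=44.1041, hold=43.1791 ⇒ V=44.1041 exercise | (k=3,j=1): S=93.6734, K−S=18.5466, hold=21.0358 ⇒ V=21.0358 continue | (k=3,j=2): S=128.8202, K−S=0.0000, hold=4.8151 ⇒ V=4.8151 continue | (k=3,j=3): S=177.1542, K−S=0.0000, hold=0.0000 ⇒ V=0.0000 continue
k=2: (k=2,j=0): S=79.8790, K−S=32.3410, hold=32.6164 ⇒ V=32.6164 continue | (k=2,j=1): S=109.8500, K−S=2.3700, hold=13.0403 ⇒ V=13.0403 continue | (k=2,j=2): S=151.0663, K−S=0.0000, hold=2.4534 ⇒ V=2.4534 continue
k=1: (k=1,j=0): S=93.6734, K−S=18.5466, hold=22.9074 ⇒ V=22.9074 continue | (k=1,j=1): S=128.8202, K−S=0.0000, hold=7.8276 ⇒ V=7.8276 continue
k=0: (k=0,j=0): S=109.8500, K−S=2.3700, hold=15.4467 ⇒ V=15.4467 continue

price = 15.4467
tree:
15.4467
22.9074 7.8276
32.6164 13.0403 2.4534
44.1041 21.0358 4.8151 0.0000
54.1349 32.3410 9.4501 0.0000 0.0000
62.6885 44.1041 18.5466 0.0000 0.0000 0.0000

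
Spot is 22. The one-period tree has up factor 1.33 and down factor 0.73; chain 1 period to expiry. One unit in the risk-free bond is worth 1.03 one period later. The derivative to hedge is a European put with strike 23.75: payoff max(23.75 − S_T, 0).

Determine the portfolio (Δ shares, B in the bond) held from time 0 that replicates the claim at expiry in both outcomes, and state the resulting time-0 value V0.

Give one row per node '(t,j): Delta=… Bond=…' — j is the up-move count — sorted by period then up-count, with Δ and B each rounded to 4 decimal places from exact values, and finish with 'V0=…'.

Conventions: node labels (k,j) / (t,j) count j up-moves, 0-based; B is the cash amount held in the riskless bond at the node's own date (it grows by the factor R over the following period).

No-arbitrage ⇒ martingale measure with p* = (R−d)/(u−d) = 0.5000.
At maturity the claim pays: V(1,0)=7.6900, V(1,1)=0.0000
  t=0,j=0: stock 22.0000 → up 29.2600 (V=0.0000), down 16.0600 (V=7.6900). Price 3.7330; hedge Δ=-0.5826, bond B=16.5497.
Sanity check at the root: Δ(0,0)·S0 + B(0,0) reproduces V0 = 3.7330.

(0,0): Delta=-0.5826 Bond=16.5497
V0=3.7330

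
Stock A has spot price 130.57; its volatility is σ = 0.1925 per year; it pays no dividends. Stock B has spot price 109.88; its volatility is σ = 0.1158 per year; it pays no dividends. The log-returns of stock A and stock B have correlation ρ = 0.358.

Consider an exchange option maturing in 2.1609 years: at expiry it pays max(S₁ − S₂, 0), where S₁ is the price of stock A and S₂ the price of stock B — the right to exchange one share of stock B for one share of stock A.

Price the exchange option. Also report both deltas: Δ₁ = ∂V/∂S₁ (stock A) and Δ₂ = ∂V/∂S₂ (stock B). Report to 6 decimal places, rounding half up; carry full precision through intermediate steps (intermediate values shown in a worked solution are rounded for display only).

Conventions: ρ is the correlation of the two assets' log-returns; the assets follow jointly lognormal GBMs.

exchange price = 25.900356
Δ1 = 0.778855
Δ2 = -0.689796

σ_eff = √(σ₁² + σ₂² − 2ρσ₁σ₂) = √(0.1925² + 0.1158² − 2·0.358·0.1925·0.1158) = 0.185756
d₁ = (ln(S₁/S₂) + (q₂ − q₁ + σ_eff²/2)T) / (σ_eff√T) = (ln(130.57/109.88) + (0.0 − 0.0 + 0.017253)·2.1609) / 0.273061 = 0.768333
d₂ = d₁ − σ_eff√T = 0.768333 − 0.273061 = 0.495272
N(d₁) = 0.778855,  N(d₂) = 0.689796
V = S₁·e^{−q₁T}·N(d₁) − S₂·e^{−q₂T}·N(d₂) = 101.695148 − 75.794792 = 25.900356
Key observation: no risk-free rate is needed — with the second asset as numeraire the exchange option is a call on the ratio S₁/S₂, and r cancels out of the value.
Δ₁ = e^{−q₁T}·N(d₁) = 0.778855;  Δ₂ = −e^{−q₂T}·N(d₂) = -0.689796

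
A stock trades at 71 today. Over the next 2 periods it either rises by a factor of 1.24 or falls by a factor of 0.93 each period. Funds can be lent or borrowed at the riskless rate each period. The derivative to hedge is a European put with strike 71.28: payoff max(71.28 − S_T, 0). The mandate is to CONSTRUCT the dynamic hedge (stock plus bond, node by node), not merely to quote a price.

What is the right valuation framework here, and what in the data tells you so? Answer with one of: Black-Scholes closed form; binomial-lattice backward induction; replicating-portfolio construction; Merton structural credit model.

Key observation: a price alone would not answer the question — the per-node share/bond construction on the spot-71, 1.24/0.93 tree is required, and only the replicating-portfolio method yields it.

framework: replicating-portfolio construction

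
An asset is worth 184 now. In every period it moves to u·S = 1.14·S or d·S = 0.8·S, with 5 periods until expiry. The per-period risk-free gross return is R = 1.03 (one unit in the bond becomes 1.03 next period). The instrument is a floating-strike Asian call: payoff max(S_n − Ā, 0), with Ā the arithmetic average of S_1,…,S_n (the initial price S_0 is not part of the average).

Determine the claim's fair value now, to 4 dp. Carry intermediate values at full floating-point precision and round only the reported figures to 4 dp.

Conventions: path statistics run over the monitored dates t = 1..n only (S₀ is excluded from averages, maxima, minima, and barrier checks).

price = 19.0308

Set p* = 0.6765 (from d < R < u); the path-dependent value is the discounted p*-expectation over all price paths.
Enumerate all 2^5 = 32 price paths (U = up ×1.14, D = down ×0.8); each path with k up-moves has probability p*^k·(1−p*)^(5−k).
DDDDD: Ā=98.9655, payoff=0.0000, prob=0.003545
UDDDD: Ā=141.0258, payoff=0.0000, prob=0.007411
DUDDD: Ā=128.5138, payoff=0.0000, prob=0.007411
UUDDD: Ā=183.1322, payoff=0.0000, prob=0.015497
DDUDD: Ā=118.5042, payoff=0.0000, prob=0.007411
UDUDD: Ā=168.8685, payoff=0.0000, prob=0.015497
DUUDD: Ā=156.3565, payoff=0.0000, prob=0.015497
UUUDD: Ā=222.8081, payoff=0.0000, prob=0.032402
DDDUD: Ā=110.4966, payoff=0.0000, prob=0.007411
UDDUD: Ā=157.4576, payoff=0.0000, prob=0.015497
DUDUD: Ā=144.9456, payoff=0.0000, prob=0.015497
UUDUD: Ā=206.5475, payoff=0.0000, prob=0.032402
DDUUD: Ā=134.9360, payoff=0.0000, prob=0.015497
UDUUD: Ā=192.2838, payoff=0.0000, prob=0.032402
DUUUD: Ā=179.7718, payoff=0.0000, prob=0.032402
UUUUD: Ā=256.1748, payoff=0.0000, prob=0.067750
DDDDU: Ā=104.0904, payoff=0.0000, prob=0.007411
UDDDU: Ā=148.3288, payoff=0.0000, prob=0.015497
DUDDU: Ā=135.8168, payoff=0.0000, prob=0.015497
UUDDU: Ā=193.5390, payoff=0.0000, prob=0.032402
DDUDU: Ā=125.8072, payoff=0.0000, prob=0.015497
UDUDU: Ā=179.2753, payoff=0.0000, prob=0.032402
DUUDU: Ā=166.7633, payoff=7.7033, prob=0.032402
UUUDU: Ā=237.6377, payoff=10.9772, prob=0.067750
DDDUU: Ā=117.7996, payoff=4.6331, prob=0.015497
UDDUU: Ā=167.8644, payoff=6.6022, prob=0.032402
DUDUU: Ā=155.3524, payoff=19.1142, prob=0.032402
UUDUU: Ā=221.3771, payoff=27.2378, prob=0.067750
DDUUU: Ā=145.3428, payoff=29.1238, prob=0.032402
UDUUU: Ā=207.1135, payoff=41.5015, prob=0.067750
DUUUU: Ā=194.6015, payoff=54.0135, prob=0.067750
UUUUU: Ā=277.3071, payoff=76.9692, prob=0.141659
Price = Σ prob·payoff / R^5 = 22.061943 / 1.159274 = 19.0308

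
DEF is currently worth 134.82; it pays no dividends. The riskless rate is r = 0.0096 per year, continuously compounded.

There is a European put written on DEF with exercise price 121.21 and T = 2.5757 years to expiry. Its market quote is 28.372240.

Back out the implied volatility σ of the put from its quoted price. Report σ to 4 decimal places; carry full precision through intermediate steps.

sigma = 0.4556

At σ = 0.4556 the Black–Scholes value reproduces the quote:
σ√T = 0.4556·√2.5757 = 0.731192
d₁ = (ln(S/K) + (r+σ²/2)T) / (σ√T) = (ln(134.82/121.21) + (0.0096+0.4556²/2)·2.5757) / 0.731192 = (0.106416 + 0.292047) / 0.731192 = 0.544951
d₂ = d₁ − σ√T = 0.544951 − 0.731192 = -0.186241
e^{−rT} = 0.975576
N(−d₁) = 0.292894,  N(−d₂) = 0.573872
V = K·e^{−rT}·N(−d₂) − S·N(−d₁) = 67.860173 − 39.487933 = 28.372240 (equal to the quote); since ∂V/∂σ > 0 for all σ, the implied volatility is unique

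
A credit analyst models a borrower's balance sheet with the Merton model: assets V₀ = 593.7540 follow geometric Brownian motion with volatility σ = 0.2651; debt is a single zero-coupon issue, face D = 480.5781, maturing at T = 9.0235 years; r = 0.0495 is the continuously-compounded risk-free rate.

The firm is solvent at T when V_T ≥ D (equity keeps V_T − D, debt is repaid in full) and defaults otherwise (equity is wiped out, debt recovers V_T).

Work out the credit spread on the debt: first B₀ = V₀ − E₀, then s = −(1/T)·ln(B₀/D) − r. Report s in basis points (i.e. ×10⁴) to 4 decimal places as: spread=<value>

Apply the equity-as-call identities (strike 480.5781, horizon 9.0235 years):
d₁ = [ln(V₀/D) + (r + σ²/2)T] / (σ√T)
   = [ln(593.7540/480.5781) + (0.0495 + 0.5·0.2651²)·9.0235] / (0.2651·√9.0235)
   = [0.211475 + 0.763740] / 0.796338 = 1.224626
d₂ = d₁ − σ√T = 1.224626 − 0.796338 = 0.428288
N(d₁) = 0.889642,  N(d₂) = 0.665779,  e^(−rT) = 0.639759
E₀ = V₀·N(d₁) − D·e^(−rT)·N(d₂)
   = 593.7540·0.889642 − 480.5781·0.639759·0.665779 = 323.531696
B₀ = V₀ − E₀ = 593.7540 − 323.531696 = 270.222304
spread = −(1/T)·ln(B₀/D) − r = −(1/9.0235)·ln(270.222304/480.5781) − 0.0495 = 0.01430504
in basis points: 0.01430504 × 10⁴ = 143.0504 bp

spread=143.0504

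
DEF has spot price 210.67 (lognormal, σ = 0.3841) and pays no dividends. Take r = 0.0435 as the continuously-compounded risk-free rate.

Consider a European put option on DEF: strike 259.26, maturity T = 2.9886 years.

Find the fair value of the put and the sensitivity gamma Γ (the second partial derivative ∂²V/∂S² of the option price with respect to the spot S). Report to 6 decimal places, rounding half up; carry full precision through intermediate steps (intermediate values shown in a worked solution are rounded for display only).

price = 65.873626
Γ = 0.002787

σ√T = 0.3841·√2.9886 = 0.664015
d₁ = (ln(S/K) + (r+σ²/2)T) / (σ√T) = (ln(210.67/259.26) + (0.0435+0.3841²/2)·2.9886) / 0.664015 = (-0.207538 + 0.350462) / 0.664015 = 0.215242
d₂ = d₁ − σ√T = 0.215242 − 0.664015 = -0.448774
e^{−rT} = 0.878092
N(−d₁) = 0.414789,  N(−d₂) = 0.673203
Put price V = K·e^{−rT}·N(−d₂) − S·N(−d₁) = 153.257309 − 87.383683 = 65.873626
φ(d₁) = (1/√(2π))·e^{−d₁²/2} = 0.389807
Γ = φ(d₁) / (S·σ·√T) = 0.002787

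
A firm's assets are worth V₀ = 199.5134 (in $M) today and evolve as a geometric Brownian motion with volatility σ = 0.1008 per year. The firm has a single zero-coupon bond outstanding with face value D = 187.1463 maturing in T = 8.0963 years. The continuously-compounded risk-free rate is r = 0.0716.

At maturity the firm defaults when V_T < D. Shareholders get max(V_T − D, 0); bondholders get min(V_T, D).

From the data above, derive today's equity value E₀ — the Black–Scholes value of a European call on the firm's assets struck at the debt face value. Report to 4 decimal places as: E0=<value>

With assets at 199.5134 and a single debt payment of 187.1463 at 8.0963 years:
d₁ = [ln(V₀/D) + (r + σ²/2)T] / (σ√T)
   = [ln(199.5134/187.1463) + (0.0716 + 0.5·0.1008²)·8.0963] / (0.1008·√8.0963)
   = [0.063991 + 0.620827] / 0.286816 = 2.387652
d₂ = d₁ − σ√T = 2.387652 − 0.286816 = 2.100836
N(d₁) = 0.991522,  N(d₂) = 0.982172,  e^(−rT) = 0.560069
E₀ = V₀·N(d₁) − D·e^(−rT)·N(d₂)
   = 199.5134·0.991522 − 187.1463·0.560069·0.982172 = 94.875631

E0=94.8756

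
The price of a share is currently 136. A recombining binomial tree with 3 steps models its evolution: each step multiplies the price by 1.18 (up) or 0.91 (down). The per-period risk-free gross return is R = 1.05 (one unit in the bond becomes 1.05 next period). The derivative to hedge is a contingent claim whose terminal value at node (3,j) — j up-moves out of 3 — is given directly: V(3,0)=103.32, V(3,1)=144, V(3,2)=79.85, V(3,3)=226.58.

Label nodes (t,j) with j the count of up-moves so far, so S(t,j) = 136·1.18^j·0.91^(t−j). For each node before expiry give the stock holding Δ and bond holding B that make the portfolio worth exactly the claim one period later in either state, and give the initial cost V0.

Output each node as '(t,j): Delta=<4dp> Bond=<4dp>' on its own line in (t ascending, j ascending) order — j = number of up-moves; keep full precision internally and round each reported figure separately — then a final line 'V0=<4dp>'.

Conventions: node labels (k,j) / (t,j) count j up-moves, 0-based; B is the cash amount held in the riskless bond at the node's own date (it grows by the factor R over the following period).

Risk-neutral probability p* = (R−d)/(u−d) = (1.05−0.91)/(1.18−0.91) = 0.5185.
Expiry values: V(3,0)=103.3200, V(3,1)=144.0000, V(3,2)=79.8500, V(3,3)=226.5800
Node (2,0) S=112.6216: V=(p*·144.0000+(1−p*)·103.3200)/1.05=118.4889; Δ=(144.0000−103.3200)/(132.8935−102.4857)=1.3378; B=V−Δ·S=-32.1778
Node (2,1) S=146.0368: V=(p*·79.8500+(1−p*)·144.0000)/1.05=105.4638; Δ=(79.8500−144.0000)/(172.3234−132.8935)=-1.6269; B=V−Δ·S=343.0564
Node (2,2) S=189.3664: V=(p*·226.5800+(1−p*)·79.8500)/1.05=148.5069; Δ=(226.5800−79.8500)/(223.4524−172.3234)=2.8698; B=V−Δ·S=-394.9376
Node (1,0) S=123.7600: V=(p*·105.4638+(1−p*)·118.4889)/1.05=106.4144; Δ=(105.4638−118.4889)/(146.0368−112.6216)=-0.3898; B=V−Δ·S=154.6553
Node (1,1) S=160.4800: V=(p*·148.5069+(1−p*)·105.4638)/1.05=121.6976; Δ=(148.5069−105.4638)/(189.3664−146.0368)=0.9934; B=V−Δ·S=-37.7211
Node (0,0) S=136.0000: V=(p*·121.6976+(1−p*)·106.4144)/1.05=108.8943; Δ=(121.6976−106.4144)/(160.4800−123.7600)=0.4162; B=V−Δ·S=52.2901
Check: Δ(0,0)·S0 + B(0,0) = 108.8943 = V0.

(0,0): Delta=0.4162 Bond=52.2901
(1,0): Delta=-0.3898 Bond=154.6553
(1,1): Delta=0.9934 Bond=-37.7211
(2,0): Delta=1.3378 Bond=-32.1778
(2,1): Delta=-1.6269 Bond=343.0564
(2,2): Delta=2.8698 Bond=-394.9376
V0=108.8943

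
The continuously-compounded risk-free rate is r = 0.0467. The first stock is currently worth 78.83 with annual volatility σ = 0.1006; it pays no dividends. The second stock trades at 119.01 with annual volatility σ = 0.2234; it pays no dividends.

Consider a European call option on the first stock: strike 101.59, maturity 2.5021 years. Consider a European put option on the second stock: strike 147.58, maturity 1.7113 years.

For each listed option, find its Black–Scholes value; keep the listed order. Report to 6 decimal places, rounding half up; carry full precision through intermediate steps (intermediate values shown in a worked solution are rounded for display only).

[the first stock call K=101.59]
σ√T = 0.1006·√2.5021 = 0.159129
d₁ = (ln(S/K) + (r+σ²/2)T) / (σ√T) = (ln(78.83/101.59) + (0.0467+0.1006²/2)·2.5021) / 0.159129 = (-0.253651 + 0.129509) / 0.159129 = -0.780135
d₂ = d₁ − σ√T = -0.780135 − 0.159129 = -0.939264
e^{−rT} = 0.889720
N(d₁) = 0.217656,  N(d₂) = 0.173798
price = S·N(d₁) − K·e^{−rT}·N(d₂) = 17.157808 − 15.708991 = 1.448817
[the second stock put K=147.58]
σ√T = 0.2234·√1.7113 = 0.292244
d₁ = (ln(S/K) + (r+σ²/2)T) / (σ√T) = (ln(119.01/147.58) + (0.0467+0.2234²/2)·1.7113) / 0.292244 = (-0.215163 + 0.122621) / 0.292244 = -0.316659
d₂ = d₁ − σ√T = -0.316659 − 0.292244 = -0.608903
e^{−rT} = 0.923192
N(−d₁) = 0.624249,  N(−d₂) = 0.728706
price = K·e^{−rT}·N(−d₂) − S·N(−d₁) = 99.282305 − 74.291842 = 24.990463

price(the first stock call K=101.59) = 1.448817
price(the second stock put K=147.58) = 24.990463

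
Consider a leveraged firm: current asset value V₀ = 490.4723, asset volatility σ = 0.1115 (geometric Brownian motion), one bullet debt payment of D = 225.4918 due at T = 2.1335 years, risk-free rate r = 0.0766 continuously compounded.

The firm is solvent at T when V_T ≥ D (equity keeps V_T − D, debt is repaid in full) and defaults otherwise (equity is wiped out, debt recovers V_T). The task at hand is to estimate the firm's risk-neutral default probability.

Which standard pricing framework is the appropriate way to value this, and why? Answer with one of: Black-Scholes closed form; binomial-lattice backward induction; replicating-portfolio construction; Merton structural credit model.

framework: Merton structural credit model

Key observation: with the firm-asset dynamics (V₀ = 490.4723) and a single zero-coupon liability of face 225.4918 given, debt value, spread, and default probability all derive from the option view of the balance sheet.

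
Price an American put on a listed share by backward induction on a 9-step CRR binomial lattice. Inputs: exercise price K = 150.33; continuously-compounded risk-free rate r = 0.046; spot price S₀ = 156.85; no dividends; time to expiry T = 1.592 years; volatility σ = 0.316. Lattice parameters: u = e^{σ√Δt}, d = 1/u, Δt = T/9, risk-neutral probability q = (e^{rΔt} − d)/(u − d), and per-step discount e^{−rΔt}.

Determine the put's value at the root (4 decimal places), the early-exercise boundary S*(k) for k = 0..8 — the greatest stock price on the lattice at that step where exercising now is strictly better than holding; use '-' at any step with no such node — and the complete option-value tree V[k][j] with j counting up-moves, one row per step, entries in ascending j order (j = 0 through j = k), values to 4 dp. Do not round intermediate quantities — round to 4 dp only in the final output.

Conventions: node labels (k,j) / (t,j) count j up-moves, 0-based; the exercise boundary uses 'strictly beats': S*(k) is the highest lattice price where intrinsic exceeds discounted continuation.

price = 17.3342
boundary = - - - - 92.1737 105.2753 92.1737 105.2753 120.2391
tree:
17.3342
24.5714 10.3080
33.8522 15.5997 5.1318
45.1666 22.9788 8.4018 1.9129
58.1563 32.7865 13.4486 3.4416 0.4000
69.6274 45.0547 20.9319 6.1100 0.8025 0.0000
79.6709 58.1563 31.4368 10.6640 1.6100 0.0000 0.0000
88.4645 69.6274 45.0547 18.1965 3.2300 0.0000 0.0000 0.0000
96.1637 79.6709 58.1563 30.0909 6.4800 0.0000 0.0000 0.0000 0.0000
102.9047 88.4645 69.6274 45.0547 13.0001 0.0000 0.0000 0.0000 0.0000 0.0000

params: Δt=0.17689 u=1.14214 d=0.87555 q=0.49747 e^(-rΔt)=0.99190
t_9 payoffs: 102.9047 88.4645 69.6274 45.0547 13.0001 0.0000 0.0000 0.0000 0.0000 0.0000
t_8: node(8,0) S=54.1663 payoff=96.1637 vs cont=94.9454 → 96.1637 [stop]  node(8,1) S=70.6591 payoff=79.6709 vs cont=78.4526 → 79.6709 [stop]  node(8,2) S=92.1737 payoff=58.1563 vs cont=56.9380 → 58.1563 [stop]  node(8,3) S=120.2391 payoff=30.0909 vs cont=28.8726 → 30.0909 [stop]  node(8,4) S=156.8500 payoff=0.0000 vs cont=6.4800 → 6.4800 [wait]  node(8,5) S=204.6083 payoff=0.0000 vs cont=0.0000 → 0.0000 [wait]  node(8,6) S=266.9083 payoff=0.0000 vs cont=0.0000 → 0.0000 [wait]  node(8,7) S=348.1776 payoff=0.0000 vs cont=0.0000 → 0.0000 [wait]  node(8,8) S=454.1921 payoff=0.0000 vs cont=0.0000 → 0.0000 [wait]  ⇒ S*(8)=120.2391
t_7: node(7,0) S=61.8655 payoff=88.4645 vs cont=87.2462 → 88.4645 [stop]  node(7,1) S=80.7026 payoff=69.6274 vs cont=68.4091 → 69.6274 [stop]  node(7,2) S=105.2753 payoff=45.0547 vs cont=43.8365 → 45.0547 [stop]  node(7,3) S=137.3299 payoff=13.0001 vs cont=18.1965 → 18.1965 [wait]  node(7,4) S=179.1447 payoff=0.0000 vs cont=3.2300 → 3.2300 [wait]  node(7,5) S=233.6914 payoff=0.0000 vs cont=0.0000 → 0.0000 [wait]  node(7,6) S=304.8467 payoff=0.0000 vs cont=0.0000 → 0.0000 [wait]  node(7,7) S=397.6676 payoff=0.0000 vs cont=0.0000 → 0.0000 [wait]  ⇒ S*(7)=105.2753
t_6: node(6,0) S=70.6591 payoff=79.6709 vs cont=78.4526 → 79.6709 [stop]  node(6,1) S=92.1737 payoff=58.1563 vs cont=56.9380 → 58.1563 [stop]  node(6,2) S=120.2391 payoff=30.0909 vs cont=31.4368 → 31.4368 [wait]  node(6,3) S=156.8500 payoff=0.0000 vs cont=10.6640 → 10.6640 [wait]  node(6,4) S=204.6083 payoff=0.0000 vs cont=1.6100 → 1.6100 [wait]  node(6,5) S=266.9083 payoff=0.0000 vs cont=0.0000 → 0.0000 [wait]  node(6,6) S=348.1776 payoff=0.0000 vs cont=0.0000 → 0.0000 [wait]  ⇒ S*(6)=92.1737
t_5: node(5,0) S=80.7026 payoff=69.6274 vs cont=68.4091 → 69.6274 [stop]  node(5,1) S=105.2753 payoff=45.0547 vs cont=44.5006 → 45.0547 [stop]  node(5,2) S=137.3299 payoff=13.0001 vs cont=20.9319 → 20.9319 [wait]  node(5,3) S=179.1447 payoff=0.0000 vs cont=6.1100 → 6.1100 [wait]  node(5,4) S=233.6914 payoff=0.0000 vs cont=0.8025 → 0.8025 [wait]  node(5,5) S=304.8467 payoff=0.0000 vs cont=0.0000 → 0.0000 [wait]  ⇒ S*(5)=105.2753
t_4: node(4,0) S=92.1737 payoff=58.1563 vs cont=56.9380 → 58.1563 [stop]  node(4,1) S=120.2391 payoff=30.0909 vs cont=32.7865 → 32.7865 [wait]  node(4,2) S=156.8500 payoff=0.0000 vs cont=13.4486 → 13.4486 [wait]  node(4,3) S=204.6083 payoff=0.0000 vs cont=3.4416 → 3.4416 [wait]  node(4,4) S=266.9083 payoff=0.0000 vs cont=0.4000 → 0.4000 [wait]  ⇒ S*(4)=92.1737
t_3: node(3,0) S=105.2753 payoff=45.0547 vs cont=45.1666 → 45.1666 [wait]  node(3,1) S=137.3299 payoff=13.0001 vs cont=22.9788 → 22.9788 [wait]  node(3,2) S=179.1447 payoff=0.0000 vs cont=8.4018 → 8.4018 [wait]  node(3,3) S=233.6914 payoff=0.0000 vs cont=1.9129 → 1.9129 [wait]  ⇒ S*(3)=-
t_2: node(2,0) S=120.2391 payoff=30.0909 vs cont=33.8522 → 33.8522 [wait]  node(2,1) S=156.8500 payoff=0.0000 vs cont=15.5997 → 15.5997 [wait]  node(2,2) S=204.6083 payoff=0.0000 vs cont=5.1318 → 5.1318 [wait]  ⇒ S*(2)=-
t_1: node(1,0) S=137.3299 payoff=13.0001 vs cont=24.5714 → 24.5714 [wait]  node(1,1) S=179.1447 payoff=0.0000 vs cont=10.3080 → 10.3080 [wait]  ⇒ S*(1)=-
t_0: node(0,0) S=156.8500 payoff=0.0000 vs cont=17.3342 → 17.3342 [wait]  ⇒ S*(0)=-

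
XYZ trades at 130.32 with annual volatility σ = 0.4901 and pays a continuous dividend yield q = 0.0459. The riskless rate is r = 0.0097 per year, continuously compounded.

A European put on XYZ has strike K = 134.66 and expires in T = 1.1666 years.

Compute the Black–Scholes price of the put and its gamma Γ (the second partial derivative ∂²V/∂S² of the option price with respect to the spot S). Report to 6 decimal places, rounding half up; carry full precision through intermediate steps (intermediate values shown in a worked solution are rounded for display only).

σ√T = 0.4901·√1.1666 = 0.529353
d₁ = (ln(S/K) + (r−q+σ²/2)T) / (σ√T) = (ln(130.32/134.66) + (0.0097−0.0459+0.4901²/2)·1.1666) / 0.529353 = (-0.032760 + 0.097877) / 0.529353 = 0.123011
d₂ = d₁ − σ√T = 0.123011 − 0.529353 = -0.406342
e^{−rT} = 0.988748
e^{−qT} = 0.947861
N(−d₁) = 0.451049,  N(−d₂) = 0.657754
Put price V = K·e^{−rT}·N(−d₂) − S·e^{−qT}·N(−d₁) = 87.576555 − 55.715973 = 31.860582
φ(d₁) = (1/√(2π))·e^{−d₁²/2} = 0.395935
Γ = e^{−qT}·φ(d₁) / (S·σ·√T) = 0.005440

price = 31.860582
Γ = 0.005440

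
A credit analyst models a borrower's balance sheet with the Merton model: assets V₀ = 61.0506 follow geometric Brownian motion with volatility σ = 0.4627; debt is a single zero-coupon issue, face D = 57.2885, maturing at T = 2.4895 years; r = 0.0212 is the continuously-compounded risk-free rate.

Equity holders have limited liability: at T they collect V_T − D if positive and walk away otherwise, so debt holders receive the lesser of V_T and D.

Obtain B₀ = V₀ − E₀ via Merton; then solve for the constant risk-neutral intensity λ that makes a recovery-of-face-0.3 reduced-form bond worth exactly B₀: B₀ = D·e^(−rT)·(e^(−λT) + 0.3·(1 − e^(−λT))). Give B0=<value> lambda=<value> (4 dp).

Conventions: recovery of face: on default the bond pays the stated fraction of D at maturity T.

B0=41.0595 lambda=0.1725

With assets at 61.0506 and a single debt payment of 57.2885 at 2.4895 years:
d₁ = [ln(V₀/D) + (r + σ²/2)T] / (σ√T)
   = [ln(61.0506/57.2885) + (0.0212 + 0.5·0.4627²)·2.4895] / (0.4627·√2.4895)
   = [0.063603 + 0.319268] / 0.730055 = 0.524441
d₂ = d₁ − σ√T = 0.524441 − 0.730055 = -0.205614
N(d₁) = 0.700014,  N(d₂) = 0.418546,  e^(−rT) = 0.948591
E₀ = V₀·N(d₁) − D·e^(−rT)·N(d₂)
   = 61.0506·0.700014 − 57.2885·0.948591·0.418546 = 19.991069
B₀ = V₀ − E₀ = 61.0506 − 19.991069 = 41.059531
e^(−λT) = (B₀·e^(rT)/D − 0.3)/(1 − 0.3) = (41.0595·1.054195/57.2885 − 0.3)/0.7 = 0.65079548
λ = −ln(0.65079548)/2.4895 = 0.172549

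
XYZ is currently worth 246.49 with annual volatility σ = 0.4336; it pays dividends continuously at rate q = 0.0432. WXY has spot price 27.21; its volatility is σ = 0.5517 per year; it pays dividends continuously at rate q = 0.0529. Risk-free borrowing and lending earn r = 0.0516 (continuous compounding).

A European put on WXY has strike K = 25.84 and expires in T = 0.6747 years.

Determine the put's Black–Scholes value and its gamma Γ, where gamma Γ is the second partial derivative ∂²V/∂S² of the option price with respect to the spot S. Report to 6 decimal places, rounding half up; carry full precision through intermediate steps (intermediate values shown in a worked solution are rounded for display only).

σ√T = 0.5517·√0.6747 = 0.453167
d₁ = (ln(S/K) + (r−q+σ²/2)T) / (σ√T) = (ln(27.21/25.84) + (0.0516−0.0529+0.5517²/2)·0.6747) / 0.453167 = (0.051661 + 0.101803) / 0.453167 = 0.338648
d₂ = d₁ − σ√T = 0.338648 − 0.453167 = -0.114519
e^{−rT} = 0.965785
e^{−qT} = 0.964938
N(−d₁) = 0.367438,  N(−d₂) = 0.545587
Put price V = K·e^{−rT}·N(−d₂) − S·e^{−qT}·N(−d₁) = 13.615599 − 9.647426 = 3.968173
φ(d₁) = (1/√(2π))·e^{−d₁²/2} = 0.376710
Γ = e^{−qT}·φ(d₁) / (S·σ·√T) = 0.029479

price = 3.968173
Γ = 0.029479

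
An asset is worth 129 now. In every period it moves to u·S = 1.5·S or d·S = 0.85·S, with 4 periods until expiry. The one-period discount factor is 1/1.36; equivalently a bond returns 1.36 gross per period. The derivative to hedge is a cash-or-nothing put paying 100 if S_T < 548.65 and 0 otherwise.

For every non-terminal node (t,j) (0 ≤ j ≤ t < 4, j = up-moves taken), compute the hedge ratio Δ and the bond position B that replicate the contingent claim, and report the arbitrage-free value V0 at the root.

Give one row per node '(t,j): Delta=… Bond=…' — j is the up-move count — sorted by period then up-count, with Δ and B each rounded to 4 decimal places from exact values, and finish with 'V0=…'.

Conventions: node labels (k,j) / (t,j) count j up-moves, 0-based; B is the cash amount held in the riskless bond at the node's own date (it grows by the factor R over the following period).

(0,0): Delta=-0.2290 Bond=47.6948
(1,0): Delta=0.0000 Bond=39.7542
(1,1): Delta=-0.2646 Bond=71.7581
(2,0): Delta=0.0000 Bond=54.0657
(2,1): Delta=0.0000 Bond=54.0657
(2,2): Delta=-0.3058 Bond=109.5391
(3,0): Delta=0.0000 Bond=73.5294
(3,1): Delta=0.0000 Bond=73.5294
(3,2): Delta=0.0000 Bond=73.5294
(3,3): Delta=-0.3534 Bond=169.6833
V0=18.1528

Arbitrage-free pricing uses the up-move probability p* = (R−d)/(u−d) = 0.7846, discounting each step at R = 1.36.
Terminal payoffs: V(4,0)=100.0000, V(4,1)=100.0000, V(4,2)=100.0000, V(4,3)=100.0000, V(4,4)=0.0000
  t=3,j=0: stock 79.2221 → up 118.8332 (V=100.0000), down 67.3388 (V=100.0000). Price 73.5294; hedge Δ=0.0000, bond B=73.5294.
  t=3,j=1: stock 139.8037 → up 209.7056 (V=100.0000), down 118.8332 (V=100.0000). Price 73.5294; hedge Δ=0.0000, bond B=73.5294.
  t=3,j=2: stock 246.7125 → up 370.0688 (V=100.0000), down 209.7056 (V=100.0000). Price 73.5294; hedge Δ=0.0000, bond B=73.5294.
  t=3,j=3: stock 435.3750 → up 653.0625 (V=0.0000), down 370.0687 (V=100.0000). Price 15.8371; hedge Δ=-0.3534, bond B=169.6833.
  t=2,j=0: stock 93.2025 → up 139.8037 (V=73.5294), down 79.2221 (V=73.5294). Price 54.0657; hedge Δ=0.0000, bond B=54.0657.
  t=2,j=1: stock 164.4750 → up 246.7125 (V=73.5294), down 139.8037 (V=73.5294). Price 54.0657; hedge Δ=0.0000, bond B=54.0657.
  t=2,j=2: stock 290.2500 → up 435.3750 (V=15.8371), down 246.7125 (V=73.5294). Price 20.7817; hedge Δ=-0.3058, bond B=109.5391.
  t=1,j=0: stock 109.6500 → up 164.4750 (V=54.0657), down 93.2025 (V=54.0657). Price 39.7542; hedge Δ=0.0000, bond B=39.7542.
  t=1,j=1: stock 193.5000 → up 290.2500 (V=20.7817), down 164.4750 (V=54.0657). Price 20.5519; hedge Δ=-0.2646, bond B=71.7581.
  t=0,j=0: stock 129.0000 → up 193.5000 (V=20.5519), down 109.6500 (V=39.7542). Price 18.1528; hedge Δ=-0.2290, bond B=47.6948.
Check: Δ(0,0)·S0 + B(0,0) = 18.1528 = V0.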